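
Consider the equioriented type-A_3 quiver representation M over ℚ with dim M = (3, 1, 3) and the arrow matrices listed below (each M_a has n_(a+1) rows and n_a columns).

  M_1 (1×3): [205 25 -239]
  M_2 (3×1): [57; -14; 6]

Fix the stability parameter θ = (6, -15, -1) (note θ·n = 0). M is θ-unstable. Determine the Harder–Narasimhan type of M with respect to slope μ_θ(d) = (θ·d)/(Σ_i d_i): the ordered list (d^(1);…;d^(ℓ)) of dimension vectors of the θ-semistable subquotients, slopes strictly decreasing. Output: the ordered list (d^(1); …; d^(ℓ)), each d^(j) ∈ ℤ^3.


Via rank(M_{q-1}∘⋯∘M_p): M ≅ I[1,1]^2, I[1,3], I[3,3]^2.
μ_θ-semistable layers: μ^(1)=6; μ^(2)=-1; μ^(3)=-9/2

((2, 0, 0); (0, 0, 3); (1, 1, 0))


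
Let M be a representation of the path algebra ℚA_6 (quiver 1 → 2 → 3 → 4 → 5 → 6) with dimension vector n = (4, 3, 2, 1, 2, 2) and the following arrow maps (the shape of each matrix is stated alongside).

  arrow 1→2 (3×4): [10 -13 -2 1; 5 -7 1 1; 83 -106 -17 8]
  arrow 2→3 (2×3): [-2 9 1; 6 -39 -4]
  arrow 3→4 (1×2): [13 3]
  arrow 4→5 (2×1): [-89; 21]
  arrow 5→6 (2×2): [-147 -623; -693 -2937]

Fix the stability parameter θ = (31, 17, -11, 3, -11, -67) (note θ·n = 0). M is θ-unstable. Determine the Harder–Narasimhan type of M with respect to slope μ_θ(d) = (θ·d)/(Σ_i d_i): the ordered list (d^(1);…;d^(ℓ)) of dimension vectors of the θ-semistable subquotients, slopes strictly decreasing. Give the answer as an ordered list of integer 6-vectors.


Barcode: M ≅ I[1,1], I[1,2], I[1,3], I[1,5], I[5,6], I[6,6]. HN layers by μ_θ (6 steps, strictly decreasing):
  μ^(1)=31; μ^(2)=24; μ^(3)=37/3; μ^(4)=29/5; μ^(5)=-39; μ^(6)=-67

((1, 0, 0, 0, 0, 0); (1, 1, 0, 0, 0, 0); (1, 1, 1, 0, 0, 0); (1, 1, 1, 1, 1, 0); (0, 0, 0, 0, 1, 1); (0, 0, 0, 0, 0, 1))


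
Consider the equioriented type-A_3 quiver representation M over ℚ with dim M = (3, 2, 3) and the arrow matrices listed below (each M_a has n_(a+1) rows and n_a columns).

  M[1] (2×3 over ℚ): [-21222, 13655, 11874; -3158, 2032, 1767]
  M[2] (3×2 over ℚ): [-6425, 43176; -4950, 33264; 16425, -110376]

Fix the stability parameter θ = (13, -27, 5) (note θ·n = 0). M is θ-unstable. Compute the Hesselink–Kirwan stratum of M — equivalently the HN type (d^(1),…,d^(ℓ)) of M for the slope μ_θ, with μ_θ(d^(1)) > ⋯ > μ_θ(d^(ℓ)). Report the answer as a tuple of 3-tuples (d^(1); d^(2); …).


Via rank(M_{q-1}∘⋯∘M_p): M ≅ I[1,1], I[1,2], I[1,3], I[3,3]^2.
μ_θ-semistable layers: μ^(1)=13; μ^(2)=5; μ^(3)=-7

((1, 0, 0); (0, 0, 3); (2, 2, 0))


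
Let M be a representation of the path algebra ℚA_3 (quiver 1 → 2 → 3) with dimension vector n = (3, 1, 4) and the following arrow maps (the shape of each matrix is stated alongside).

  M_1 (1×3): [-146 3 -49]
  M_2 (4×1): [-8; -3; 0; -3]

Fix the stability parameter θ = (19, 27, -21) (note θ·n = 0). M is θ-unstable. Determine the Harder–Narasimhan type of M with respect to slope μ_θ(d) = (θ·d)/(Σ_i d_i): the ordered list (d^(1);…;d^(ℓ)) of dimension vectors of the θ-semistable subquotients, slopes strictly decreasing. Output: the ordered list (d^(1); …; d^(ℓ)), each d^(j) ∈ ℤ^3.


Interval decomposition of M: I[1,1]^2, I[1,3], I[3,3]^3.
HN type (ℓ=3): μ^(1)=19; μ^(2)=25/3; μ^(3)=-21

((2, 0, 0); (1, 1, 1); (0, 0, 3))


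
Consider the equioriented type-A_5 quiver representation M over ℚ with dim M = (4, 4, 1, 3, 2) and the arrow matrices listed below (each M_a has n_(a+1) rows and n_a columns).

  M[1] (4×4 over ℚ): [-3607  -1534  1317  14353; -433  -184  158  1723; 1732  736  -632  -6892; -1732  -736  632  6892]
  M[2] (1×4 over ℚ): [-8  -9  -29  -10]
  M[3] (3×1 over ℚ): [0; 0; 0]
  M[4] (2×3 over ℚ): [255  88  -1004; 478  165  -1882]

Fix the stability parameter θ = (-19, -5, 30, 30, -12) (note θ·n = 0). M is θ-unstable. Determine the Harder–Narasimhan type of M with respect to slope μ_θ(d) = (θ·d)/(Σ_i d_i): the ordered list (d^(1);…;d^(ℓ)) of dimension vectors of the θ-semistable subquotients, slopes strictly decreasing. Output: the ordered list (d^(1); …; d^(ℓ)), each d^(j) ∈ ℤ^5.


Interval decomposition of M: I[1,1]^2, I[1,2], I[1,3], I[2,2]^2, I[4,4], I[4,5]^2.
HN type (ℓ=4): μ^(1)=30; μ^(2)=9; μ^(3)=-5; μ^(4)=-19

((0, 0, 1, 1, 0); (0, 0, 0, 2, 2); (0, 4, 0, 0, 0); (4, 0, 0, 0, 0))


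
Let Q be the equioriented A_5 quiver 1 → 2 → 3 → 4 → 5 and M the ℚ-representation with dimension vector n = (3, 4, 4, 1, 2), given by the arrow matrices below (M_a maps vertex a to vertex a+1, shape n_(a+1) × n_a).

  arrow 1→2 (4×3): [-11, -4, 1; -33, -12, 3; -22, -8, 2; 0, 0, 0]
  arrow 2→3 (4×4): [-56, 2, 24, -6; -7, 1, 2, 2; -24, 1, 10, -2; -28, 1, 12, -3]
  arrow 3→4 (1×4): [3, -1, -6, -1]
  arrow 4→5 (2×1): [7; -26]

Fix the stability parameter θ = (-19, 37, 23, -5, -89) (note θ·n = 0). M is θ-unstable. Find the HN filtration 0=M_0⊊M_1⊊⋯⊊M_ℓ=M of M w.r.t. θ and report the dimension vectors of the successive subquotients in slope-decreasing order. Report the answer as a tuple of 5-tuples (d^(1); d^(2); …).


Via rank(M_{q-1}∘⋯∘M_p): M ≅ I[1,1]^2, I[1,5], I[2,2], I[2,3]^2, I[3,3], I[5,5].
μ_θ-semistable layers: μ^(1)=37; μ^(2)=30; μ^(3)=23; μ^(4)=-17/2; μ^(5)=-19; μ^(6)=-89

((0, 1, 0, 0, 0); (0, 2, 2, 0, 0); (0, 0, 1, 0, 0); (0, 1, 1, 1, 1); (3, 0, 0, 0, 0); (0, 0, 0, 0, 1))


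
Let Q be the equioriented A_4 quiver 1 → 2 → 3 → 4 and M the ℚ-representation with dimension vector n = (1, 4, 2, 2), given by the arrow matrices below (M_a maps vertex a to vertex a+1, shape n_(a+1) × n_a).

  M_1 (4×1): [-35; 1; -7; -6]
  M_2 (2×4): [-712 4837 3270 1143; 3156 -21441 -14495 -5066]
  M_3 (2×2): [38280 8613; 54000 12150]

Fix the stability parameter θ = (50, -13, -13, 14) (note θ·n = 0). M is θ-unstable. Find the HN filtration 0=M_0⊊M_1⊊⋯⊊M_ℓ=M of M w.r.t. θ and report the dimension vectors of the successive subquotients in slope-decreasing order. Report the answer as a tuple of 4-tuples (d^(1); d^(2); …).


Barcode: M ≅ I[1,3], I[2,2]^2, I[2,4], I[4,4]. HN layers by μ_θ (3 steps, strictly decreasing):
  μ^(1)=14; μ^(2)=8; μ^(3)=-13

((0, 0, 0, 2); (1, 1, 1, 0); (0, 3, 1, 0))


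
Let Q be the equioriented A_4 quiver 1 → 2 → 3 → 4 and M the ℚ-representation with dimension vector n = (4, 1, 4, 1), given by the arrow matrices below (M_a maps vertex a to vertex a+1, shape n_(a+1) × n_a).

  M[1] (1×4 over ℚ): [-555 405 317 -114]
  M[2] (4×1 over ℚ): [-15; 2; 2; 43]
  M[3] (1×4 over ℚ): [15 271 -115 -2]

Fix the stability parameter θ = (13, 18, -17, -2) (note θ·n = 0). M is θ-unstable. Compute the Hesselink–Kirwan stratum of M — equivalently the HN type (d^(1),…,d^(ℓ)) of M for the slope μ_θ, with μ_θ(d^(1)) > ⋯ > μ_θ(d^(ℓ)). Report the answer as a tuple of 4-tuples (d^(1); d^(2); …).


Via rank(M_{q-1}∘⋯∘M_p): M ≅ I[1,1]^3, I[1,4], I[3,3]^3.
μ_θ-semistable layers: μ^(1)=13; μ^(2)=3; μ^(3)=-17

((3, 0, 0, 0); (1, 1, 1, 1); (0, 0, 3, 0))


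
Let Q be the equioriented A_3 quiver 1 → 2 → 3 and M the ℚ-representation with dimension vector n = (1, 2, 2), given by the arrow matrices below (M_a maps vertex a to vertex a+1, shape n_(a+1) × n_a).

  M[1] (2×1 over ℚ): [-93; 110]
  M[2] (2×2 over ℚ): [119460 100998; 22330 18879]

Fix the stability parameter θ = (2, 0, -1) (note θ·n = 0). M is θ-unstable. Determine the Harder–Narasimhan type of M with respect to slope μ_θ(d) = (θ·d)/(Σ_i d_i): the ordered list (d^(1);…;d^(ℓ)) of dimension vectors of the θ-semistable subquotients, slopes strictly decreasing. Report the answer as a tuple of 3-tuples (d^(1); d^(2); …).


Interval decomposition of M: I[1,2], I[2,3], I[3,3].
HN type (ℓ=3): μ^(1)=1; μ^(2)=-1/2; μ^(3)=-1

((1, 1, 0); (0, 1, 1); (0, 0, 1))


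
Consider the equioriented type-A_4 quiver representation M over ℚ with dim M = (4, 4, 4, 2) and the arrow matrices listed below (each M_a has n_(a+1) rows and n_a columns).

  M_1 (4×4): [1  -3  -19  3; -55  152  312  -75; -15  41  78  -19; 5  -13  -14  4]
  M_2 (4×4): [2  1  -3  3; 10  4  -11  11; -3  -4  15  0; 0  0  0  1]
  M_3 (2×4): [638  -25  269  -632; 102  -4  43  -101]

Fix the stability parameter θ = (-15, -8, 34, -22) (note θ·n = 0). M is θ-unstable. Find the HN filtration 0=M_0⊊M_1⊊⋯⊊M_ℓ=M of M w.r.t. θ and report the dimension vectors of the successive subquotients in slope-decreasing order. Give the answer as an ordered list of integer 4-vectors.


Barcode: M ≅ I[1,3]^2, I[1,4]^2. HN layers by μ_θ (4 steps, strictly decreasing):
  μ^(1)=34; μ^(2)=6; μ^(3)=-8; μ^(4)=-15

((0, 0, 2, 0); (0, 0, 2, 2); (0, 4, 0, 0); (4, 0, 0, 0))


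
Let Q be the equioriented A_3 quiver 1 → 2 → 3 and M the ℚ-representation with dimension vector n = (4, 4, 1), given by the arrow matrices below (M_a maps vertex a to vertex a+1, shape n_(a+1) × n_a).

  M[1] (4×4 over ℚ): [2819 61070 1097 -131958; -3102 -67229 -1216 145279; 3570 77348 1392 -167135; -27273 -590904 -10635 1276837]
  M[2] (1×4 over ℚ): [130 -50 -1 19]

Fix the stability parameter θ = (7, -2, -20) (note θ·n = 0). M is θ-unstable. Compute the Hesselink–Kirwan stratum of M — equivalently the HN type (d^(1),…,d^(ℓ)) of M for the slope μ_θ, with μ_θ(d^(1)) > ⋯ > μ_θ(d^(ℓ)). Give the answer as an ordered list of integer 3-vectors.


Barcode: M ≅ I[1,2]^3, I[1,3]. HN layers by μ_θ (2 steps, strictly decreasing):
  μ^(1)=5/2; μ^(2)=-5

((3, 3, 0); (1, 1, 1))


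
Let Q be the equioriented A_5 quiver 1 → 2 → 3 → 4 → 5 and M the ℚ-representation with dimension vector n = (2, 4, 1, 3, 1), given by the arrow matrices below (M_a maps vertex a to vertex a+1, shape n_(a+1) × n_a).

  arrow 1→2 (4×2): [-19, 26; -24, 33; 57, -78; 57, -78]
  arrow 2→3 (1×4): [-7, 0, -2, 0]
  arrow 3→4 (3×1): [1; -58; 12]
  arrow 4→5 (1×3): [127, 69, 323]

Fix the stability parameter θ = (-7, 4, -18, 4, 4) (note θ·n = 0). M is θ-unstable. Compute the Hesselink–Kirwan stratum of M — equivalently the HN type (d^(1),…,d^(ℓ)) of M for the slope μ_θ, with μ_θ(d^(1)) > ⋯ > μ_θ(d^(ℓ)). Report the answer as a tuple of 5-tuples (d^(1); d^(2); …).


Barcode: M ≅ I[1,2], I[1,5], I[2,2]^2, I[4,4]^2. HN layers by μ_θ (2 steps, strictly decreasing):
  μ^(1)=4; μ^(2)=-7

((0, 3, 0, 3, 1); (2, 1, 1, 0, 0))


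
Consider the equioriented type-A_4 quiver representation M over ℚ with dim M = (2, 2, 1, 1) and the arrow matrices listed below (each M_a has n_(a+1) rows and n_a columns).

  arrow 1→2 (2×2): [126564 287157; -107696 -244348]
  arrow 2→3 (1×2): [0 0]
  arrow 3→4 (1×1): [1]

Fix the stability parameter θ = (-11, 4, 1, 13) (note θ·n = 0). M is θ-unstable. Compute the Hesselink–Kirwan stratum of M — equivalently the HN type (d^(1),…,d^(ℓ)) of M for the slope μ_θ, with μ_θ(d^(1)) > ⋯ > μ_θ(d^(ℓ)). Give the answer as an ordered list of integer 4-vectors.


Via rank(M_{q-1}∘⋯∘M_p): M ≅ I[1,1], I[1,2], I[2,2], I[3,4].
μ_θ-semistable layers: μ^(1)=13; μ^(2)=4; μ^(3)=1; μ^(4)=-11

((0, 0, 0, 1); (0, 2, 0, 0); (0, 0, 1, 0); (2, 0, 0, 0))


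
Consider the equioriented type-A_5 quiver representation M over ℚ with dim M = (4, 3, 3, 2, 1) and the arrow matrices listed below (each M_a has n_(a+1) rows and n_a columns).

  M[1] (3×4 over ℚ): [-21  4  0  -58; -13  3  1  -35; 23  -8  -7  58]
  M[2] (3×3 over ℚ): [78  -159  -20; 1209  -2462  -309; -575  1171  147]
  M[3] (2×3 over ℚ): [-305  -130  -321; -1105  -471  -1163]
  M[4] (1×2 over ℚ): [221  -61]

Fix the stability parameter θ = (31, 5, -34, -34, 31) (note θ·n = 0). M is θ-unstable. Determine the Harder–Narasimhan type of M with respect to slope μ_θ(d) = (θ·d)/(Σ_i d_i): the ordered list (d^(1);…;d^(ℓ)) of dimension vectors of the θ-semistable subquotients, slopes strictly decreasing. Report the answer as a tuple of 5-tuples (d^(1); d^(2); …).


Barcode: M ≅ I[1,1], I[1,3], I[1,4], I[1,5]. HN layers by μ_θ (3 steps, strictly decreasing):
  μ^(1)=31; μ^(2)=2/3; μ^(3)=-8

((1, 0, 0, 0, 1); (1, 1, 1, 0, 0); (2, 2, 2, 2, 0))


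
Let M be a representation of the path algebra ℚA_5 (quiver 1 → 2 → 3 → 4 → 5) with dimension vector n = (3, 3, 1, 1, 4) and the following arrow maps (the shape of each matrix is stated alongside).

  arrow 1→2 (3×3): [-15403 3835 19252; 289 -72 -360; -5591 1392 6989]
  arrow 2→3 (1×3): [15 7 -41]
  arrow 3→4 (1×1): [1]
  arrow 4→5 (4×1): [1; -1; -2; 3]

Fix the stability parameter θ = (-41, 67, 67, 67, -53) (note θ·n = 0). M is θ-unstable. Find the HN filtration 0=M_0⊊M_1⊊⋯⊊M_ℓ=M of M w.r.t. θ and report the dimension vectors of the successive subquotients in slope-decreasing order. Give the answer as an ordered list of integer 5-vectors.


Barcode: M ≅ I[1,2]^2, I[1,5], I[5,5]^3. HN layers by μ_θ (4 steps, strictly decreasing):
  μ^(1)=67; μ^(2)=37; μ^(3)=-41; μ^(4)=-53

((0, 2, 0, 0, 0); (0, 1, 1, 1, 1); (3, 0, 0, 0, 0); (0, 0, 0, 0, 3))


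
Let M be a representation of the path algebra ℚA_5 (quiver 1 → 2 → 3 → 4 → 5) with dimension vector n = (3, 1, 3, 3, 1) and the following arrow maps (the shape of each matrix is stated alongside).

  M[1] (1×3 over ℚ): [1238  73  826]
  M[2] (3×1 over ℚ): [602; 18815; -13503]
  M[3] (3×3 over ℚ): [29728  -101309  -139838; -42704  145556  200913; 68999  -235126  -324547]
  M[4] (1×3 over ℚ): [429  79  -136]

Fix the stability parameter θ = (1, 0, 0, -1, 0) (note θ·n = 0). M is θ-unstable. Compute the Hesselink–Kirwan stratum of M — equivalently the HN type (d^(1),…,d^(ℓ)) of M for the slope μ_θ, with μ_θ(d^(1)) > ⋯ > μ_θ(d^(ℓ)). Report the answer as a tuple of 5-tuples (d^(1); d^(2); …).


Interval decomposition of M: I[1,1]^2, I[1,5], I[3,4]^2.
HN type (ℓ=3): μ^(1)=1; μ^(2)=0; μ^(3)=-1/2

((2, 0, 0, 0, 0); (1, 1, 1, 1, 1); (0, 0, 2, 2, 0))


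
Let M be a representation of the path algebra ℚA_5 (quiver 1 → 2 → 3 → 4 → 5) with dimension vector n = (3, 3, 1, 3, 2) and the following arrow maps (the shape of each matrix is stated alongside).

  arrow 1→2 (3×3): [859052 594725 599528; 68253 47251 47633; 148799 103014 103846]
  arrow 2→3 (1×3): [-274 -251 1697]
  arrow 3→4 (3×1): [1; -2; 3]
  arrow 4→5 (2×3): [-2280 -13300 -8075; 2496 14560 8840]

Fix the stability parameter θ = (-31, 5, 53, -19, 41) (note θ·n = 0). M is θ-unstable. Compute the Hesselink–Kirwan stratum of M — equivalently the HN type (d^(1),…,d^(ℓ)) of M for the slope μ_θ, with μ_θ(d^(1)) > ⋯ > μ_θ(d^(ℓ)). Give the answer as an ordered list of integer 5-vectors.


Interval decomposition of M: I[1,2]^2, I[1,5], I[4,4]^2, I[5,5].
HN type (ℓ=5): μ^(1)=41; μ^(2)=17; μ^(3)=5; μ^(4)=-19; μ^(5)=-31

((0, 0, 0, 0, 2); (0, 0, 1, 1, 0); (0, 3, 0, 0, 0); (0, 0, 0, 2, 0); (3, 0, 0, 0, 0))


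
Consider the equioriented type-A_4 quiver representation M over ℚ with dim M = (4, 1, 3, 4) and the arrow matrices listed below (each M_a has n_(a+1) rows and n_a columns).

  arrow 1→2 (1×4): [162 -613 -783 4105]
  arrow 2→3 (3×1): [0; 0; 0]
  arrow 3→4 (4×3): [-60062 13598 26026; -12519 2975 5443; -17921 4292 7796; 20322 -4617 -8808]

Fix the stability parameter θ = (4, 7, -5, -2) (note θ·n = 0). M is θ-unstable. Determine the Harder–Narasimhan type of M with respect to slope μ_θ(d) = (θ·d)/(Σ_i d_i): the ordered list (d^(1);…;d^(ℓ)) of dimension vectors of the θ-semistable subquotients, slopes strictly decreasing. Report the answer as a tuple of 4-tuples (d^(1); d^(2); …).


Via rank(M_{q-1}∘⋯∘M_p): M ≅ I[1,1]^3, I[1,2], I[3,4]^3, I[4,4].
μ_θ-semistable layers: μ^(1)=7; μ^(2)=4; μ^(3)=-2; μ^(4)=-5

((0, 1, 0, 0); (4, 0, 0, 0); (0, 0, 0, 4); (0, 0, 3, 0))


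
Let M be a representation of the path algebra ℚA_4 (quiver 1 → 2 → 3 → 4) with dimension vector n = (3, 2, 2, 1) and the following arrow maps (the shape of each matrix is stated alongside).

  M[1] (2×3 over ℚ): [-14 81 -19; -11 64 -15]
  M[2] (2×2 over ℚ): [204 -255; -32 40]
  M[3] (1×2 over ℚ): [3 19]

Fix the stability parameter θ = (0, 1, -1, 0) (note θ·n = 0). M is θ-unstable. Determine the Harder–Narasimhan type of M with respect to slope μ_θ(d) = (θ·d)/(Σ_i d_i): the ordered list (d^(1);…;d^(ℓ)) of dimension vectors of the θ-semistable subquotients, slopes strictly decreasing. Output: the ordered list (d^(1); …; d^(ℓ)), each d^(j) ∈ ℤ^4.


Interval decomposition of M: I[1,1], I[1,2], I[1,4], I[3,3].
HN type (ℓ=3): μ^(1)=1; μ^(2)=0; μ^(3)=-1

((0, 1, 0, 0); (3, 1, 1, 1); (0, 0, 1, 0))


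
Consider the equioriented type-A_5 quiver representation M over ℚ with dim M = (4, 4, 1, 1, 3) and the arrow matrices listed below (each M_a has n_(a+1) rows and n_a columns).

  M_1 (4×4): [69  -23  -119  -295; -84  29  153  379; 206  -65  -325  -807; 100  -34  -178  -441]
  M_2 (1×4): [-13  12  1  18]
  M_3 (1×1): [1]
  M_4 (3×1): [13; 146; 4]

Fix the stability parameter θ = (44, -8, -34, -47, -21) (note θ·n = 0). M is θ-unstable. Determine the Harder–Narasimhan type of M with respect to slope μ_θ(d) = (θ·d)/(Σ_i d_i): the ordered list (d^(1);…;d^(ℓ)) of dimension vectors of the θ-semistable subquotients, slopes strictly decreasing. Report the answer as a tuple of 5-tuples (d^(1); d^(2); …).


Barcode: M ≅ I[1,1], I[1,2]^2, I[1,5], I[2,2], I[5,5]^2. HN layers by μ_θ (5 steps, strictly decreasing):
  μ^(1)=44; μ^(2)=18; μ^(3)=-8; μ^(4)=-66/5; μ^(5)=-21

((1, 0, 0, 0, 0); (2, 2, 0, 0, 0); (0, 1, 0, 0, 0); (1, 1, 1, 1, 1); (0, 0, 0, 0, 2))


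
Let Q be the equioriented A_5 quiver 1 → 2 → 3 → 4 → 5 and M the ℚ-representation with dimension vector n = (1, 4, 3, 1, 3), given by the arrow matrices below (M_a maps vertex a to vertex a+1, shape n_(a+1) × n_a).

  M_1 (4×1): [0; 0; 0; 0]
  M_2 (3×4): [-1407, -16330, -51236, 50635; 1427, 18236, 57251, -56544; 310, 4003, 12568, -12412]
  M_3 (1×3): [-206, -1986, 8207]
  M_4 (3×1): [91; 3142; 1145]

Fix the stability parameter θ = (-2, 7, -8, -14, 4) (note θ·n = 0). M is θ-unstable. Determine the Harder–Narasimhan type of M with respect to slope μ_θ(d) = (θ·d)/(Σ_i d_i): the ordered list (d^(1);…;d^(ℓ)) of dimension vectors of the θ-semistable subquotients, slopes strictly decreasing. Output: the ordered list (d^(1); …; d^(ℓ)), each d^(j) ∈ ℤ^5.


Via rank(M_{q-1}∘⋯∘M_p): M ≅ I[1,1], I[2,2], I[2,3]^2, I[2,5], I[5,5]^2.
μ_θ-semistable layers: μ^(1)=7; μ^(2)=4; μ^(3)=-1/2; μ^(4)=-2; μ^(5)=-5

((0, 1, 0, 0, 0); (0, 0, 0, 0, 3); (0, 2, 2, 0, 0); (1, 0, 0, 0, 0); (0, 1, 1, 1, 0))


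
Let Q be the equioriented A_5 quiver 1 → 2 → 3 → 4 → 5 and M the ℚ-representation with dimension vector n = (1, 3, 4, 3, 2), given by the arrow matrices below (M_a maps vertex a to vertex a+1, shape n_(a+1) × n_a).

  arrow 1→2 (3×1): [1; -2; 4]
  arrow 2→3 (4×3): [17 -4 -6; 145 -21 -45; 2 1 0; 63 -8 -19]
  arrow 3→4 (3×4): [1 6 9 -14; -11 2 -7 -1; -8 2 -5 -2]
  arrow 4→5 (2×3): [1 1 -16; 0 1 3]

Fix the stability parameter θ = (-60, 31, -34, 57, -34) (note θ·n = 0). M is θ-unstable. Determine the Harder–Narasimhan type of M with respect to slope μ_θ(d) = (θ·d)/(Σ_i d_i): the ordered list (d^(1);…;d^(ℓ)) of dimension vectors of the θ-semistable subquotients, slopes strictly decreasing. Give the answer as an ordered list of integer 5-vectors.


Barcode: M ≅ I[1,5], I[2,4], I[2,5], I[3,3]. HN layers by μ_θ (5 steps, strictly decreasing):
  μ^(1)=57; μ^(2)=23/2; μ^(3)=-3/2; μ^(4)=-34; μ^(5)=-60

((0, 0, 0, 1, 0); (0, 0, 0, 2, 2); (0, 3, 3, 0, 0); (0, 0, 1, 0, 0); (1, 0, 0, 0, 0))


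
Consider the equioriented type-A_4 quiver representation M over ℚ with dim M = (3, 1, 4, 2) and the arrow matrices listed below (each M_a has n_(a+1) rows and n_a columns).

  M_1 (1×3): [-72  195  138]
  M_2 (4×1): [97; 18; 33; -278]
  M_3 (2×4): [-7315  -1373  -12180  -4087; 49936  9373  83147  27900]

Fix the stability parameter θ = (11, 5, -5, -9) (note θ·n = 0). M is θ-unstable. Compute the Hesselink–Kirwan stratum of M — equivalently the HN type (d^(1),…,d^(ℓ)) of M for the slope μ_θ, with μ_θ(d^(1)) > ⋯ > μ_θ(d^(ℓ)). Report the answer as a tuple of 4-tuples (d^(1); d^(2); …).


Via rank(M_{q-1}∘⋯∘M_p): M ≅ I[1,1]^2, I[1,4], I[3,3]^2, I[3,4].
μ_θ-semistable layers: μ^(1)=11; μ^(2)=1/2; μ^(3)=-5; μ^(4)=-7

((2, 0, 0, 0); (1, 1, 1, 1); (0, 0, 2, 0); (0, 0, 1, 1))


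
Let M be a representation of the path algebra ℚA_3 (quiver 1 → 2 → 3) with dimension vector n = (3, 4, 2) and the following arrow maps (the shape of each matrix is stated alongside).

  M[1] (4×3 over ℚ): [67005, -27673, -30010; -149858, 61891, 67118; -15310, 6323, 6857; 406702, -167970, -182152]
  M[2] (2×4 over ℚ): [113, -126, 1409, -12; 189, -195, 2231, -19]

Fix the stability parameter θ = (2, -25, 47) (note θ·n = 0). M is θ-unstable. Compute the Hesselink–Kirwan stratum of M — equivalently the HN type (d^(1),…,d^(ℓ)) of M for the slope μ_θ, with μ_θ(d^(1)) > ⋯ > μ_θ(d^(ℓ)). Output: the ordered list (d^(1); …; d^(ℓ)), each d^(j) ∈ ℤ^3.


Interval decomposition of M: I[1,2], I[1,3]^2, I[2,2].
HN type (ℓ=3): μ^(1)=47; μ^(2)=-23/2; μ^(3)=-25

((0, 0, 2); (3, 3, 0); (0, 1, 0))


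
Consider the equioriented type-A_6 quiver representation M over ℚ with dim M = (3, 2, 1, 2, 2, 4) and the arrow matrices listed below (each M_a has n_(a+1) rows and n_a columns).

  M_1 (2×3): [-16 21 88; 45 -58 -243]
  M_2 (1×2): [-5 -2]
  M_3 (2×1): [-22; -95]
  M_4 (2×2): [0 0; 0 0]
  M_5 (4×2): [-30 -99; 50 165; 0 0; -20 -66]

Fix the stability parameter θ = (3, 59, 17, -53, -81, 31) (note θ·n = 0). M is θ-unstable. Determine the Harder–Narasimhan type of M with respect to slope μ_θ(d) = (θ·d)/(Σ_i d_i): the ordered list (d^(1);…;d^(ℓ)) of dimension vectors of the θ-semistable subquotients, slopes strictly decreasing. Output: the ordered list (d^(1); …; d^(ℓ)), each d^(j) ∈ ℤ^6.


Interval decomposition of M: I[1,1], I[1,2], I[1,4], I[4,4], I[5,5], I[5,6], I[6,6]^3.
HN type (ℓ=6): μ^(1)=59; μ^(2)=31; μ^(3)=23/3; μ^(4)=3; μ^(5)=-53; μ^(6)=-81

((0, 1, 0, 0, 0, 0); (0, 0, 0, 0, 0, 4); (0, 1, 1, 1, 0, 0); (3, 0, 0, 0, 0, 0); (0, 0, 0, 1, 0, 0); (0, 0, 0, 0, 2, 0))


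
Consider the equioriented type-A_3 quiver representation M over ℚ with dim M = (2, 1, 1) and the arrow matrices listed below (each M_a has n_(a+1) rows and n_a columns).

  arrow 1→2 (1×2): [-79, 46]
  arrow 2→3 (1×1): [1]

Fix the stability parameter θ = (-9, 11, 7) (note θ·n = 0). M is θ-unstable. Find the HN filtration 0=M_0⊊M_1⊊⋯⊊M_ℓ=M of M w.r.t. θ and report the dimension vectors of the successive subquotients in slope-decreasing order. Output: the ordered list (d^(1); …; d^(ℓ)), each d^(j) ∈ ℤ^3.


Interval decomposition of M: I[1,1], I[1,3].
HN type (ℓ=2): μ^(1)=9; μ^(2)=-9

((0, 1, 1); (2, 0, 0))


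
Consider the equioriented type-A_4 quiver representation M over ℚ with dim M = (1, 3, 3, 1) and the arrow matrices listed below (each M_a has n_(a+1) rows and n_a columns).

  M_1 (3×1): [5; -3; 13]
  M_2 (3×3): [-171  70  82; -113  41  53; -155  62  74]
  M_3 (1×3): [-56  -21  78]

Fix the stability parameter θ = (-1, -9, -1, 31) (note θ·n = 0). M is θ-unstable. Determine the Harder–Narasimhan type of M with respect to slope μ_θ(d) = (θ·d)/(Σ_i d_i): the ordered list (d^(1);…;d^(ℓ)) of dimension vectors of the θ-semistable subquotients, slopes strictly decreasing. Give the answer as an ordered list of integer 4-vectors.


Barcode: M ≅ I[1,4], I[2,2], I[2,3], I[3,3]. HN layers by μ_θ (4 steps, strictly decreasing):
  μ^(1)=31; μ^(2)=-1; μ^(3)=-5; μ^(4)=-9

((0, 0, 0, 1); (0, 0, 3, 0); (1, 1, 0, 0); (0, 2, 0, 0))


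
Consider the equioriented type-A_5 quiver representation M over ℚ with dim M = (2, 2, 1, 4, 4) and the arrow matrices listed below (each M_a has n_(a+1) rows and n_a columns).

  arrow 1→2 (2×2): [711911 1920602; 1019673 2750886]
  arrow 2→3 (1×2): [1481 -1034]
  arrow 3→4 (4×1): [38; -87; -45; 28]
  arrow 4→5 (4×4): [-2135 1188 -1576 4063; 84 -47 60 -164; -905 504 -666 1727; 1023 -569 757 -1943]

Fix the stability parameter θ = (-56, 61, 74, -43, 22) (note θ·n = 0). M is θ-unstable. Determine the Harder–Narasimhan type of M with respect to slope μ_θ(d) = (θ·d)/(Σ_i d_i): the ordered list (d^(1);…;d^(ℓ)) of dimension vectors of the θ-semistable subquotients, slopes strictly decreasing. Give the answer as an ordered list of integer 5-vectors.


Via rank(M_{q-1}∘⋯∘M_p): M ≅ I[1,1], I[1,5], I[2,2], I[4,5]^3.
μ_θ-semistable layers: μ^(1)=61; μ^(2)=57/2; μ^(3)=22; μ^(4)=-43; μ^(5)=-56

((0, 1, 0, 0, 0); (0, 1, 1, 1, 1); (0, 0, 0, 0, 3); (0, 0, 0, 3, 0); (2, 0, 0, 0, 0))


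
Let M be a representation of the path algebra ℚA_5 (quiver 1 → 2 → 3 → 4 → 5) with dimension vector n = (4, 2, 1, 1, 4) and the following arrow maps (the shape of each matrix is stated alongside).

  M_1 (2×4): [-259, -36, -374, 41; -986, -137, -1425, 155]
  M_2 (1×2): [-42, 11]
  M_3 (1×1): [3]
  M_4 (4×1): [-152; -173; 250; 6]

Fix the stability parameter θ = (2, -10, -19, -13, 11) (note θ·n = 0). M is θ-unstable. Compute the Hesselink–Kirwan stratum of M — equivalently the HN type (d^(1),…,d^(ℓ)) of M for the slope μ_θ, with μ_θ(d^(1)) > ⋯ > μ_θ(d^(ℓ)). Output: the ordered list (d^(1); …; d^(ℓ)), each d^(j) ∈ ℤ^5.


Barcode: M ≅ I[1,1]^2, I[1,2], I[1,5], I[5,5]^3. HN layers by μ_θ (4 steps, strictly decreasing):
  μ^(1)=11; μ^(2)=2; μ^(3)=-4; μ^(4)=-10

((0, 0, 0, 0, 4); (2, 0, 0, 0, 0); (1, 1, 0, 0, 0); (1, 1, 1, 1, 0))


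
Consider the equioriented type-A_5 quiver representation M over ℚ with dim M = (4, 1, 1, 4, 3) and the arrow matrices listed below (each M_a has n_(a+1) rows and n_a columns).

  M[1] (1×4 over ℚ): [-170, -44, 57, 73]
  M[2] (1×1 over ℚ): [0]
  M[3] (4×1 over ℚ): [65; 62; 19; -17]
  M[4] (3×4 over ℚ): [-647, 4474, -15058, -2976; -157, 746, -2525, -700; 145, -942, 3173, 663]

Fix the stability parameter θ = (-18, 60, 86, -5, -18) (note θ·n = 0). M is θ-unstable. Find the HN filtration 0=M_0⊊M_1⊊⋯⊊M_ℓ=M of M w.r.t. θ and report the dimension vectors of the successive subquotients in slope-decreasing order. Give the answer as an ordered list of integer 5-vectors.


Barcode: M ≅ I[1,1]^3, I[1,2], I[3,5], I[4,4], I[4,5]^2. HN layers by μ_θ (5 steps, strictly decreasing):
  μ^(1)=60; μ^(2)=21; μ^(3)=-5; μ^(4)=-23/2; μ^(5)=-18

((0, 1, 0, 0, 0); (0, 0, 1, 1, 1); (0, 0, 0, 1, 0); (0, 0, 0, 2, 2); (4, 0, 0, 0, 0))


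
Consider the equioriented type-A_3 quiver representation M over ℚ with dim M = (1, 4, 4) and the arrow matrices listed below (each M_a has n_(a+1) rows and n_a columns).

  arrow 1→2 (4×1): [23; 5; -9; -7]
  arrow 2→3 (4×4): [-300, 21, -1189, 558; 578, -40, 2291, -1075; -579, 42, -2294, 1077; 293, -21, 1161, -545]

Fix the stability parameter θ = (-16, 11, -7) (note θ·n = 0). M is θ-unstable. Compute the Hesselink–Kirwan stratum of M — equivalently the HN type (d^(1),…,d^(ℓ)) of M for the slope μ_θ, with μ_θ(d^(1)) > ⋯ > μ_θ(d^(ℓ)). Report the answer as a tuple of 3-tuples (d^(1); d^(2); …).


Interval decomposition of M: I[1,2], I[2,3]^3, I[3,3].
HN type (ℓ=4): μ^(1)=11; μ^(2)=2; μ^(3)=-7; μ^(4)=-16

((0, 1, 0); (0, 3, 3); (0, 0, 1); (1, 0, 0))


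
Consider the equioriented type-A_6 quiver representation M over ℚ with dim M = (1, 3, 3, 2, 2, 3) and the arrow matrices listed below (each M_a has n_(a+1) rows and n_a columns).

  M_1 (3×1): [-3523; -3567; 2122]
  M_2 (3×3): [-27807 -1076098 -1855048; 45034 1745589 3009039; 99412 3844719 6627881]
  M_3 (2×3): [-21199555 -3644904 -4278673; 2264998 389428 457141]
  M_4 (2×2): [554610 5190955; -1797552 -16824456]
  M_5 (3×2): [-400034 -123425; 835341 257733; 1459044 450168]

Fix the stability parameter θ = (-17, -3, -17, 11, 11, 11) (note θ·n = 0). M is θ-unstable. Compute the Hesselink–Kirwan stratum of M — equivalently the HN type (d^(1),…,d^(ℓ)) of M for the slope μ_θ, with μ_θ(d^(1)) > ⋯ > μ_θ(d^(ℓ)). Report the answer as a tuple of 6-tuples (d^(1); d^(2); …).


Via rank(M_{q-1}∘⋯∘M_p): M ≅ I[1,6], I[2,3], I[2,4], I[5,6], I[6,6].
μ_θ-semistable layers: μ^(1)=11; μ^(2)=-10; μ^(3)=-17

((0, 0, 0, 2, 2, 3); (0, 3, 3, 0, 0, 0); (1, 0, 0, 0, 0, 0))


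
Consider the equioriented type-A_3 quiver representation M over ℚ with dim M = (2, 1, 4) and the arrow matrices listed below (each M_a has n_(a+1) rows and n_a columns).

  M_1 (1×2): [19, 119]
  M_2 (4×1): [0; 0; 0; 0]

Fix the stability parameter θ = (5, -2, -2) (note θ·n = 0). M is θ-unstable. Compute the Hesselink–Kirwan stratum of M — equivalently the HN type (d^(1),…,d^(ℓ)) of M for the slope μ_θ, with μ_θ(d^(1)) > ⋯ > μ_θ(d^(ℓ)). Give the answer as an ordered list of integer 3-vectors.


Barcode: M ≅ I[1,1], I[1,2], I[3,3]^4. HN layers by μ_θ (3 steps, strictly decreasing):
  μ^(1)=5; μ^(2)=3/2; μ^(3)=-2

((1, 0, 0); (1, 1, 0); (0, 0, 4))


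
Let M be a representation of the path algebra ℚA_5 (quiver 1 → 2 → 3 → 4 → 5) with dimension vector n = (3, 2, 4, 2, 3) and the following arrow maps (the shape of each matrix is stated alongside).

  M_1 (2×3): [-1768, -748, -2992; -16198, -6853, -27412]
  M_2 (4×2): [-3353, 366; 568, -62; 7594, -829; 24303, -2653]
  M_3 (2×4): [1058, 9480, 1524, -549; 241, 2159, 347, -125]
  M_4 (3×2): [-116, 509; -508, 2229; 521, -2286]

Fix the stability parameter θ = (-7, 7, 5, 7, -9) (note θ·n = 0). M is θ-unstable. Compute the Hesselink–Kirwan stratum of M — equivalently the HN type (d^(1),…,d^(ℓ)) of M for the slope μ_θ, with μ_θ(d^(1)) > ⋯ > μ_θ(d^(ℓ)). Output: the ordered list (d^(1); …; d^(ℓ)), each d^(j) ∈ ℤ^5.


Interval decomposition of M: I[1,1]^2, I[1,5], I[2,5], I[3,3]^2, I[5,5].
HN type (ℓ=4): μ^(1)=5; μ^(2)=5/2; μ^(3)=-7; μ^(4)=-9

((0, 0, 2, 0, 0); (0, 2, 2, 2, 2); (3, 0, 0, 0, 0); (0, 0, 0, 0, 1))


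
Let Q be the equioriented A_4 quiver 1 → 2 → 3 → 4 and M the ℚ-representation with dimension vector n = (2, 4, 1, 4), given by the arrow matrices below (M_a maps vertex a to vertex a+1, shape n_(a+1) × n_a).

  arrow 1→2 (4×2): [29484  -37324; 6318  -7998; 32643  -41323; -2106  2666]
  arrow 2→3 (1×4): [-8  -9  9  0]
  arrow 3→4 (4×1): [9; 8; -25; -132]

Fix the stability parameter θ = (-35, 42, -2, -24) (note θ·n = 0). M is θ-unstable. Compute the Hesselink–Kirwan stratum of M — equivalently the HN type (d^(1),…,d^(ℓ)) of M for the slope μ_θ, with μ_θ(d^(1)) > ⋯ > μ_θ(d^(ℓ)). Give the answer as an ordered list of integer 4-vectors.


Interval decomposition of M: I[1,1], I[1,4], I[2,2]^3, I[4,4]^3.
HN type (ℓ=4): μ^(1)=42; μ^(2)=16/3; μ^(3)=-24; μ^(4)=-35

((0, 3, 0, 0); (0, 1, 1, 1); (0, 0, 0, 3); (2, 0, 0, 0))


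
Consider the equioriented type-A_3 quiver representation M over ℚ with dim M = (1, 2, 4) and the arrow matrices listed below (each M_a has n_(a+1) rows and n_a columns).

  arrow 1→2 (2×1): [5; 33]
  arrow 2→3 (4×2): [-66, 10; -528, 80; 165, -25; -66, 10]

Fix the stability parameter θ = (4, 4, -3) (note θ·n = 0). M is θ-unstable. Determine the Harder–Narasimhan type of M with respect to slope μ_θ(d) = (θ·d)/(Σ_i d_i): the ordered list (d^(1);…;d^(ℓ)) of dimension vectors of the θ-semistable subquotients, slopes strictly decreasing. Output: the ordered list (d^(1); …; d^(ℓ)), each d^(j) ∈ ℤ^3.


Interval decomposition of M: I[1,2], I[2,3], I[3,3]^3.
HN type (ℓ=3): μ^(1)=4; μ^(2)=1/2; μ^(3)=-3

((1, 1, 0); (0, 1, 1); (0, 0, 3))


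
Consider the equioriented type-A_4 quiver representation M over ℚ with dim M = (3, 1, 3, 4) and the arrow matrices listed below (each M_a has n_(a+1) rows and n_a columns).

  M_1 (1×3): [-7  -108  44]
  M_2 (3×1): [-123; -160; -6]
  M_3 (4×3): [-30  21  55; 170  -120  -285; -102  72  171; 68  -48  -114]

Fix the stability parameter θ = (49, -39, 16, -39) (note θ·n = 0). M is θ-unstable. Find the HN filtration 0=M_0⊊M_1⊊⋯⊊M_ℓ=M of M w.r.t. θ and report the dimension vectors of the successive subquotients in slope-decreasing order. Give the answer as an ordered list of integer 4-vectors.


Interval decomposition of M: I[1,1]^2, I[1,3], I[3,4]^2, I[4,4]^2.
HN type (ℓ=5): μ^(1)=49; μ^(2)=16; μ^(3)=5; μ^(4)=-23/2; μ^(5)=-39

((2, 0, 0, 0); (0, 0, 1, 0); (1, 1, 0, 0); (0, 0, 2, 2); (0, 0, 0, 2))


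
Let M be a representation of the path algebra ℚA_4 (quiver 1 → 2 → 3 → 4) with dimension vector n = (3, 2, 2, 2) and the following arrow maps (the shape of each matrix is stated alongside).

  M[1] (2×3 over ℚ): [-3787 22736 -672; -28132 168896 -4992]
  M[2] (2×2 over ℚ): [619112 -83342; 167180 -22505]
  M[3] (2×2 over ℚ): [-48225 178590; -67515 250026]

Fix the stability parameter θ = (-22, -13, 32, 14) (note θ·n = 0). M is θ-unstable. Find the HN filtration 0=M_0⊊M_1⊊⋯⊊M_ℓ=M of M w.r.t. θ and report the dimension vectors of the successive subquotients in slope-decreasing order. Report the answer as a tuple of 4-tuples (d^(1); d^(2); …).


Via rank(M_{q-1}∘⋯∘M_p): M ≅ I[1,1]^2, I[1,2], I[2,3], I[3,4], I[4,4].
μ_θ-semistable layers: μ^(1)=32; μ^(2)=23; μ^(3)=14; μ^(4)=-13; μ^(5)=-22

((0, 0, 1, 0); (0, 0, 1, 1); (0, 0, 0, 1); (0, 2, 0, 0); (3, 0, 0, 0))


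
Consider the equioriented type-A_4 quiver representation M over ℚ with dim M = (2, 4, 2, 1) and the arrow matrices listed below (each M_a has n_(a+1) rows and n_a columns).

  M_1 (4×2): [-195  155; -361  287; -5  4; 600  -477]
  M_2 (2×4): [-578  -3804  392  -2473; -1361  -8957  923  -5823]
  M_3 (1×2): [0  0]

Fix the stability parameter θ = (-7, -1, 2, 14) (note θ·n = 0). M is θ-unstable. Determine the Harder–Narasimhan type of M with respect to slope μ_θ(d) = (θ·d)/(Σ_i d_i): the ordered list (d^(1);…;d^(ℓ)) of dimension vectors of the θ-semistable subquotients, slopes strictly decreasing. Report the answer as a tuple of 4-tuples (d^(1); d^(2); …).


Via rank(M_{q-1}∘⋯∘M_p): M ≅ I[1,3]^2, I[2,2]^2, I[4,4].
μ_θ-semistable layers: μ^(1)=14; μ^(2)=2; μ^(3)=-1; μ^(4)=-7

((0, 0, 0, 1); (0, 0, 2, 0); (0, 4, 0, 0); (2, 0, 0, 0))


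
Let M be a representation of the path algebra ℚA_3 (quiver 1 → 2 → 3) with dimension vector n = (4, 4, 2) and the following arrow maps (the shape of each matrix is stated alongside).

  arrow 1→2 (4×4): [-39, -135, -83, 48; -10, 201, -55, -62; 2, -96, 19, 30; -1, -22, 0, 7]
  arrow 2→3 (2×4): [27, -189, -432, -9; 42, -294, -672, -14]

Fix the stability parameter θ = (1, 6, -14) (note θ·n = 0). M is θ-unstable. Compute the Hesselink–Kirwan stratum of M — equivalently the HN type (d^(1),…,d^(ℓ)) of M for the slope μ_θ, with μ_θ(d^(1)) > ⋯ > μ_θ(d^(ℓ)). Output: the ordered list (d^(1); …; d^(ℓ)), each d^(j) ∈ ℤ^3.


Via rank(M_{q-1}∘⋯∘M_p): M ≅ I[1,2]^3, I[1,3], I[3,3].
μ_θ-semistable layers: μ^(1)=6; μ^(2)=1; μ^(3)=-7/3; μ^(4)=-14

((0, 3, 0); (3, 0, 0); (1, 1, 1); (0, 0, 1))


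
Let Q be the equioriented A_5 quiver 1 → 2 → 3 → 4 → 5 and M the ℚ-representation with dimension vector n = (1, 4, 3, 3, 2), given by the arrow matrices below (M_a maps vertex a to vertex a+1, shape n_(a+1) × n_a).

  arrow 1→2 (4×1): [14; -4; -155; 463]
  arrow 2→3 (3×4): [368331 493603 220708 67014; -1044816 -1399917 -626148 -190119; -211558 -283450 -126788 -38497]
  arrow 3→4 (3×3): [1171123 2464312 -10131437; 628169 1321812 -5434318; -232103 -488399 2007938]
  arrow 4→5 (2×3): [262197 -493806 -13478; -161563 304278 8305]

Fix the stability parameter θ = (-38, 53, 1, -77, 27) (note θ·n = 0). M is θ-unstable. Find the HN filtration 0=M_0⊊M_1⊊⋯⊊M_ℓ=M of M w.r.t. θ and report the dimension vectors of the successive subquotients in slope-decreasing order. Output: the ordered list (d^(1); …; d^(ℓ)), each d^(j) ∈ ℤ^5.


Barcode: M ≅ I[1,5], I[2,2], I[2,4], I[2,5]. HN layers by μ_θ (4 steps, strictly decreasing):
  μ^(1)=53; μ^(2)=27; μ^(3)=-23/3; μ^(4)=-38

((0, 1, 0, 0, 0); (0, 0, 0, 0, 2); (0, 3, 3, 3, 0); (1, 0, 0, 0, 0))


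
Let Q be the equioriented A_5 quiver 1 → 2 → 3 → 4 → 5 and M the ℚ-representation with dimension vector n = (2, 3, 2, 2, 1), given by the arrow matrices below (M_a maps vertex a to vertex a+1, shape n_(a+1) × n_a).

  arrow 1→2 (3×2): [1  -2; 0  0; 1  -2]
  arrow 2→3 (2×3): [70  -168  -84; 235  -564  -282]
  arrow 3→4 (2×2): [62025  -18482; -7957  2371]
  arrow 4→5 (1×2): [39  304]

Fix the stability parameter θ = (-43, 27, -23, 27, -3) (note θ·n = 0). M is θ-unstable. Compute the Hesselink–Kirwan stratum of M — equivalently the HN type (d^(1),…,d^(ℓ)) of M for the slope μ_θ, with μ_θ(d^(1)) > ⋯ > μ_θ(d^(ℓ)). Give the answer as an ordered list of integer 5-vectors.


Interval decomposition of M: I[1,1], I[1,4], I[2,2]^2, I[3,5].
HN type (ℓ=5): μ^(1)=27; μ^(2)=12; μ^(3)=2; μ^(4)=-23; μ^(5)=-43

((0, 2, 0, 1, 0); (0, 0, 0, 1, 1); (0, 1, 1, 0, 0); (0, 0, 1, 0, 0); (2, 0, 0, 0, 0))


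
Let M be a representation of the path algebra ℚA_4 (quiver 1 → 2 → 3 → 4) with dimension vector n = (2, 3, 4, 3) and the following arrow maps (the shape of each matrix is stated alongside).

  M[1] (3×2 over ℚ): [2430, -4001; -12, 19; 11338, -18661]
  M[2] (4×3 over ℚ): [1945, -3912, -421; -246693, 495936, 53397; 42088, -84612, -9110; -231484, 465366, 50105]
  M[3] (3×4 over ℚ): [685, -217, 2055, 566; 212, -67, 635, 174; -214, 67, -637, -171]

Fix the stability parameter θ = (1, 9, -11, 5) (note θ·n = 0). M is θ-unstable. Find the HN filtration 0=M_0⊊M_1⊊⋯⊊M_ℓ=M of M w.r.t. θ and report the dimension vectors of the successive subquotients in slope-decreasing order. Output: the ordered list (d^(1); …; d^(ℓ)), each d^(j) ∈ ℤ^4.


Via rank(M_{q-1}∘⋯∘M_p): M ≅ I[1,4]^2, I[2,2], I[3,3], I[3,4].
μ_θ-semistable layers: μ^(1)=9; μ^(2)=5; μ^(3)=-1/3; μ^(4)=-11

((0, 1, 0, 0); (0, 0, 0, 3); (2, 2, 2, 0); (0, 0, 2, 0))


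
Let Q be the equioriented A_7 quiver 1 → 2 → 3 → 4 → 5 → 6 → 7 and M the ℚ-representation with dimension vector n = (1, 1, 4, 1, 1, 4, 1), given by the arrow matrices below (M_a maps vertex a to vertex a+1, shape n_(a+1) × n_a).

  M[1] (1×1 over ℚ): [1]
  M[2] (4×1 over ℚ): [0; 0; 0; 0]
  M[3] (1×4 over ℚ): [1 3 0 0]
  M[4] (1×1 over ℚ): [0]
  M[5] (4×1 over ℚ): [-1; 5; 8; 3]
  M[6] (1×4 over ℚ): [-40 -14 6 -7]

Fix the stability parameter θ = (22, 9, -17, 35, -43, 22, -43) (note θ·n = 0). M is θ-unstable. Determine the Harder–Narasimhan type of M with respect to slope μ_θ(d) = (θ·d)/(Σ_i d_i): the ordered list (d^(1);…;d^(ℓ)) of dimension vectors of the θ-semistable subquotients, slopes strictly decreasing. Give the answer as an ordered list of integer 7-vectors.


Barcode: M ≅ I[1,2], I[3,3]^3, I[3,4], I[5,7], I[6,6]^3. HN layers by μ_θ (6 steps, strictly decreasing):
  μ^(1)=35; μ^(2)=22; μ^(3)=31/2; μ^(4)=-21/2; μ^(5)=-17; μ^(6)=-43

((0, 0, 0, 1, 0, 0, 0); (0, 0, 0, 0, 0, 3, 0); (1, 1, 0, 0, 0, 0, 0); (0, 0, 0, 0, 0, 1, 1); (0, 0, 4, 0, 0, 0, 0); (0, 0, 0, 0, 1, 0, 0))


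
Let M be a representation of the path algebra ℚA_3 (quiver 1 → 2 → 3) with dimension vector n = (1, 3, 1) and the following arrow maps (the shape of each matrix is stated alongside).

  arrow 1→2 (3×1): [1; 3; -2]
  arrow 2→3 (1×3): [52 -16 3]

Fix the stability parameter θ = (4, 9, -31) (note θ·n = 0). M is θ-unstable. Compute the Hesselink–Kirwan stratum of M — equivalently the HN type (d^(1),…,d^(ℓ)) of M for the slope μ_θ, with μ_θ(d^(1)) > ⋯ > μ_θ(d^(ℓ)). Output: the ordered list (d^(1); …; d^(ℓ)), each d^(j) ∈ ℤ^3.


Interval decomposition of M: I[1,3], I[2,2]^2.
HN type (ℓ=2): μ^(1)=9; μ^(2)=-6

((0, 2, 0); (1, 1, 1))
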